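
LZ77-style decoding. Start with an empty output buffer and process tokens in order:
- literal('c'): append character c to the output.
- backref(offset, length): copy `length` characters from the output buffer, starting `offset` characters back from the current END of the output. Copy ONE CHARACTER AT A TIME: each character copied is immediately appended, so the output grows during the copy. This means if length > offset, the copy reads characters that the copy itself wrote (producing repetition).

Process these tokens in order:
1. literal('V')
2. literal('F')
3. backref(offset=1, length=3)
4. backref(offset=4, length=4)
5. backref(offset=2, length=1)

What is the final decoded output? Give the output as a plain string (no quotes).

Answer: VFFFFFFFFF

Derivation:
Token 1: literal('V'). Output: "V"
Token 2: literal('F'). Output: "VF"
Token 3: backref(off=1, len=3) (overlapping!). Copied 'FFF' from pos 1. Output: "VFFFF"
Token 4: backref(off=4, len=4). Copied 'FFFF' from pos 1. Output: "VFFFFFFFF"
Token 5: backref(off=2, len=1). Copied 'F' from pos 7. Output: "VFFFFFFFFF"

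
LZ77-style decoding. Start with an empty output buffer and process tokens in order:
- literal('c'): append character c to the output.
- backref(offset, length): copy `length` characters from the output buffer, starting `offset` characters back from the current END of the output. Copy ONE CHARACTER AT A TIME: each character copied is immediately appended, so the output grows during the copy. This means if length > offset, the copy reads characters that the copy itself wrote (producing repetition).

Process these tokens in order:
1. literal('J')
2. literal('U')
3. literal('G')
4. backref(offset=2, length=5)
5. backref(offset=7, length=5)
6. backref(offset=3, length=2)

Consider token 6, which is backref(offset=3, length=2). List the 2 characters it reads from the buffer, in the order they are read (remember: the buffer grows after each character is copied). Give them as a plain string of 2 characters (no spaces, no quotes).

Token 1: literal('J'). Output: "J"
Token 2: literal('U'). Output: "JU"
Token 3: literal('G'). Output: "JUG"
Token 4: backref(off=2, len=5) (overlapping!). Copied 'UGUGU' from pos 1. Output: "JUGUGUGU"
Token 5: backref(off=7, len=5). Copied 'UGUGU' from pos 1. Output: "JUGUGUGUUGUGU"
Token 6: backref(off=3, len=2). Buffer before: "JUGUGUGUUGUGU" (len 13)
  byte 1: read out[10]='U', append. Buffer now: "JUGUGUGUUGUGUU"
  byte 2: read out[11]='G', append. Buffer now: "JUGUGUGUUGUGUUG"

Answer: UG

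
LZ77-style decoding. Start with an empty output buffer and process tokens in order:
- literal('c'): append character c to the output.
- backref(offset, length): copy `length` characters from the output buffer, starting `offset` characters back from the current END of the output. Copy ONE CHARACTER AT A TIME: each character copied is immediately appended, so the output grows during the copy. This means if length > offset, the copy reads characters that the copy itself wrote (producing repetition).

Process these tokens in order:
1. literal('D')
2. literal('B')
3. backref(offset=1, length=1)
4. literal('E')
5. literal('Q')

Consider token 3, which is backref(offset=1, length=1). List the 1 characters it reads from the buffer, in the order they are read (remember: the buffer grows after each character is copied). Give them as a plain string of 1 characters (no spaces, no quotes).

Answer: B

Derivation:
Token 1: literal('D'). Output: "D"
Token 2: literal('B'). Output: "DB"
Token 3: backref(off=1, len=1). Buffer before: "DB" (len 2)
  byte 1: read out[1]='B', append. Buffer now: "DBB"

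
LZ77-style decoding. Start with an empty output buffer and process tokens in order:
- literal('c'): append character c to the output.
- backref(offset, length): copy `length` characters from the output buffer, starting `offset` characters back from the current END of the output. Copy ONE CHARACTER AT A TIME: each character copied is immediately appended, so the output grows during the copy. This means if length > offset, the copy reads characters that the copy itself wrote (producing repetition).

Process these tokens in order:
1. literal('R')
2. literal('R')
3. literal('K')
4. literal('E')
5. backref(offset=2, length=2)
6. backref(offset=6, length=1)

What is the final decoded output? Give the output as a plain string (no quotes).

Answer: RRKEKER

Derivation:
Token 1: literal('R'). Output: "R"
Token 2: literal('R'). Output: "RR"
Token 3: literal('K'). Output: "RRK"
Token 4: literal('E'). Output: "RRKE"
Token 5: backref(off=2, len=2). Copied 'KE' from pos 2. Output: "RRKEKE"
Token 6: backref(off=6, len=1). Copied 'R' from pos 0. Output: "RRKEKER"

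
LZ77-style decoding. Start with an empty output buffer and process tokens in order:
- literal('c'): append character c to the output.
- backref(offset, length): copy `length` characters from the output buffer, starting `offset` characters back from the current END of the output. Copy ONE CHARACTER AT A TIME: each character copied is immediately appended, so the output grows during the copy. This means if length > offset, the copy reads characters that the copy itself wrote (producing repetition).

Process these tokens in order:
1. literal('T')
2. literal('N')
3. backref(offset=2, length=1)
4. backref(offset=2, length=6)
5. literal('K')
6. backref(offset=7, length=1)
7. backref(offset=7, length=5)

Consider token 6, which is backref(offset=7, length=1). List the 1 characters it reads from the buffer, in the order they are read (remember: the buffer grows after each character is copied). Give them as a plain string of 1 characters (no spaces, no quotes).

Token 1: literal('T'). Output: "T"
Token 2: literal('N'). Output: "TN"
Token 3: backref(off=2, len=1). Copied 'T' from pos 0. Output: "TNT"
Token 4: backref(off=2, len=6) (overlapping!). Copied 'NTNTNT' from pos 1. Output: "TNTNTNTNT"
Token 5: literal('K'). Output: "TNTNTNTNTK"
Token 6: backref(off=7, len=1). Buffer before: "TNTNTNTNTK" (len 10)
  byte 1: read out[3]='N', append. Buffer now: "TNTNTNTNTKN"

Answer: N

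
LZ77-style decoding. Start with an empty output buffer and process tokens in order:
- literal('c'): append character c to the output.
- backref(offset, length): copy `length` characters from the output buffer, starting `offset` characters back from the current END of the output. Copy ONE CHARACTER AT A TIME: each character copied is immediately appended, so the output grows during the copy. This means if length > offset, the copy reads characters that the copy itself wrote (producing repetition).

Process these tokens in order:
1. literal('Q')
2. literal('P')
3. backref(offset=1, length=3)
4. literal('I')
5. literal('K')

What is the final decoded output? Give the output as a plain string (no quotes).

Answer: QPPPPIK

Derivation:
Token 1: literal('Q'). Output: "Q"
Token 2: literal('P'). Output: "QP"
Token 3: backref(off=1, len=3) (overlapping!). Copied 'PPP' from pos 1. Output: "QPPPP"
Token 4: literal('I'). Output: "QPPPPI"
Token 5: literal('K'). Output: "QPPPPIK"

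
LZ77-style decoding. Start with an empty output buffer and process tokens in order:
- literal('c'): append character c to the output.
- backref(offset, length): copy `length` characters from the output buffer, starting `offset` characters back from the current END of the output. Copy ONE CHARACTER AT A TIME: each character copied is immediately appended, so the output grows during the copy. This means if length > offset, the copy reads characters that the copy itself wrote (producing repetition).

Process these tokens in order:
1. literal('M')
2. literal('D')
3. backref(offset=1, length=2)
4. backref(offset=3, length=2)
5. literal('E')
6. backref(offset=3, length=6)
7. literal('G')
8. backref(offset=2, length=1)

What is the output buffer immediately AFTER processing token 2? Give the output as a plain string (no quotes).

Token 1: literal('M'). Output: "M"
Token 2: literal('D'). Output: "MD"

Answer: MD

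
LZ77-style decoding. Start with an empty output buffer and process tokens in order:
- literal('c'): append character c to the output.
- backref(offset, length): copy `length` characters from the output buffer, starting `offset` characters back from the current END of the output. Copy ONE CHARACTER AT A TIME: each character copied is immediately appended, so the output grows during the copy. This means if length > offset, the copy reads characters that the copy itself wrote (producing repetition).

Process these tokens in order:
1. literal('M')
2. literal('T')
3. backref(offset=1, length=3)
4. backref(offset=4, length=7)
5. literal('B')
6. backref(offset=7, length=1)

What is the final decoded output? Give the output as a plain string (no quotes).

Answer: MTTTTTTTTTTTBT

Derivation:
Token 1: literal('M'). Output: "M"
Token 2: literal('T'). Output: "MT"
Token 3: backref(off=1, len=3) (overlapping!). Copied 'TTT' from pos 1. Output: "MTTTT"
Token 4: backref(off=4, len=7) (overlapping!). Copied 'TTTTTTT' from pos 1. Output: "MTTTTTTTTTTT"
Token 5: literal('B'). Output: "MTTTTTTTTTTTB"
Token 6: backref(off=7, len=1). Copied 'T' from pos 6. Output: "MTTTTTTTTTTTBT"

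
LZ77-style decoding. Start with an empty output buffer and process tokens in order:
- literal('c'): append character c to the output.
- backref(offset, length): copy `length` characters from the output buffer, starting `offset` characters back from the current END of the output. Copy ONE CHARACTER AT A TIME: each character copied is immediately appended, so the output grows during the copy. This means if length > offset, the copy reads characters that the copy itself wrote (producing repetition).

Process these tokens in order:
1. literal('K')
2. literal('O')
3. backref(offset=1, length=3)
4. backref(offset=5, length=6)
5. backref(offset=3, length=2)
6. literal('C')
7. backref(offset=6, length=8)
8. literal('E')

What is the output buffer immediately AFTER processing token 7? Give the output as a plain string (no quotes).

Answer: KOOOOKOOOOKOOCOOKOOCOO

Derivation:
Token 1: literal('K'). Output: "K"
Token 2: literal('O'). Output: "KO"
Token 3: backref(off=1, len=3) (overlapping!). Copied 'OOO' from pos 1. Output: "KOOOO"
Token 4: backref(off=5, len=6) (overlapping!). Copied 'KOOOOK' from pos 0. Output: "KOOOOKOOOOK"
Token 5: backref(off=3, len=2). Copied 'OO' from pos 8. Output: "KOOOOKOOOOKOO"
Token 6: literal('C'). Output: "KOOOOKOOOOKOOC"
Token 7: backref(off=6, len=8) (overlapping!). Copied 'OOKOOCOO' from pos 8. Output: "KOOOOKOOOOKOOCOOKOOCOO"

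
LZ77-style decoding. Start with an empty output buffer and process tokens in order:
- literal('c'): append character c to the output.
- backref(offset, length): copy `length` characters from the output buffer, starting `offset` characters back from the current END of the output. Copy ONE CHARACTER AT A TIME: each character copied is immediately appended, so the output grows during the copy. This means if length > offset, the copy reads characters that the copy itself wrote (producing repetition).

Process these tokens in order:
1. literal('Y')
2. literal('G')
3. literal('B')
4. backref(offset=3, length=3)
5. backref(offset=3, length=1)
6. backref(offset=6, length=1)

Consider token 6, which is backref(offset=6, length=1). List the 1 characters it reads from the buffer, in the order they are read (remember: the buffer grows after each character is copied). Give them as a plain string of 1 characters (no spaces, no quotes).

Answer: G

Derivation:
Token 1: literal('Y'). Output: "Y"
Token 2: literal('G'). Output: "YG"
Token 3: literal('B'). Output: "YGB"
Token 4: backref(off=3, len=3). Copied 'YGB' from pos 0. Output: "YGBYGB"
Token 5: backref(off=3, len=1). Copied 'Y' from pos 3. Output: "YGBYGBY"
Token 6: backref(off=6, len=1). Buffer before: "YGBYGBY" (len 7)
  byte 1: read out[1]='G', append. Buffer now: "YGBYGBYG"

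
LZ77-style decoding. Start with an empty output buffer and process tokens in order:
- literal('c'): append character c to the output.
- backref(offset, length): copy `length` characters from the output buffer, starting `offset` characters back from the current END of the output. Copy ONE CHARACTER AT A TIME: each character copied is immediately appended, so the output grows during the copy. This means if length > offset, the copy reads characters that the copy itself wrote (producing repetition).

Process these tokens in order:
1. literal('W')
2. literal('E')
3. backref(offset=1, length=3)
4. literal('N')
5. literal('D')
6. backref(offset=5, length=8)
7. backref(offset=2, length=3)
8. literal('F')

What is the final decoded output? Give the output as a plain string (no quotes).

Token 1: literal('W'). Output: "W"
Token 2: literal('E'). Output: "WE"
Token 3: backref(off=1, len=3) (overlapping!). Copied 'EEE' from pos 1. Output: "WEEEE"
Token 4: literal('N'). Output: "WEEEEN"
Token 5: literal('D'). Output: "WEEEEND"
Token 6: backref(off=5, len=8) (overlapping!). Copied 'EEENDEEE' from pos 2. Output: "WEEEENDEEENDEEE"
Token 7: backref(off=2, len=3) (overlapping!). Copied 'EEE' from pos 13. Output: "WEEEENDEEENDEEEEEE"
Token 8: literal('F'). Output: "WEEEENDEEENDEEEEEEF"

Answer: WEEEENDEEENDEEEEEEF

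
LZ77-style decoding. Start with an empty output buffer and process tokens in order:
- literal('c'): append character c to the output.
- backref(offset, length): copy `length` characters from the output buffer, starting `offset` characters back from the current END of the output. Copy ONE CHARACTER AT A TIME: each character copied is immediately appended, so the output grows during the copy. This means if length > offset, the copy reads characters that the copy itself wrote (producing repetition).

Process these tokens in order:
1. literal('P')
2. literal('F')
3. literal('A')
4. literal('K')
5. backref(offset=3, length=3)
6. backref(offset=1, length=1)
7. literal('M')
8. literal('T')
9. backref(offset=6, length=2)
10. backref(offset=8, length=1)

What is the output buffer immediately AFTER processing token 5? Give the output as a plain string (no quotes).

Answer: PFAKFAK

Derivation:
Token 1: literal('P'). Output: "P"
Token 2: literal('F'). Output: "PF"
Token 3: literal('A'). Output: "PFA"
Token 4: literal('K'). Output: "PFAK"
Token 5: backref(off=3, len=3). Copied 'FAK' from pos 1. Output: "PFAKFAK"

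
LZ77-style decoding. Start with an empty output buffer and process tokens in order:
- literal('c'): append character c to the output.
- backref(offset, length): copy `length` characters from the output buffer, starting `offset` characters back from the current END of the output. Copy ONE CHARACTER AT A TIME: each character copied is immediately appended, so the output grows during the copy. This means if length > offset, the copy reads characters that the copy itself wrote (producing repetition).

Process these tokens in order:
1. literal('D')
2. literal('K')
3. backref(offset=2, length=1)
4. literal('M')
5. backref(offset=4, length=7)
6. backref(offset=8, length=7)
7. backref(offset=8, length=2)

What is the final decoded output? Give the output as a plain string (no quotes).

Answer: DKDMDKDMDKDMDKDMDKDM

Derivation:
Token 1: literal('D'). Output: "D"
Token 2: literal('K'). Output: "DK"
Token 3: backref(off=2, len=1). Copied 'D' from pos 0. Output: "DKD"
Token 4: literal('M'). Output: "DKDM"
Token 5: backref(off=4, len=7) (overlapping!). Copied 'DKDMDKD' from pos 0. Output: "DKDMDKDMDKD"
Token 6: backref(off=8, len=7). Copied 'MDKDMDK' from pos 3. Output: "DKDMDKDMDKDMDKDMDK"
Token 7: backref(off=8, len=2). Copied 'DM' from pos 10. Output: "DKDMDKDMDKDMDKDMDKDM"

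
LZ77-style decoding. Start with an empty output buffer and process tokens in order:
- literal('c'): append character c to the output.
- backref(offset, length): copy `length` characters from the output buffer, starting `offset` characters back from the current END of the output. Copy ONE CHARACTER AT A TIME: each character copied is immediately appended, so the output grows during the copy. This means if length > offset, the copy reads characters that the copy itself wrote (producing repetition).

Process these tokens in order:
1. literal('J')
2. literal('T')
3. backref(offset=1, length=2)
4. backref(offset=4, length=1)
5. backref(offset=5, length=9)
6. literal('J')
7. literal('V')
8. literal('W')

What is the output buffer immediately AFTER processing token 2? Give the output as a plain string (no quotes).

Answer: JT

Derivation:
Token 1: literal('J'). Output: "J"
Token 2: literal('T'). Output: "JT"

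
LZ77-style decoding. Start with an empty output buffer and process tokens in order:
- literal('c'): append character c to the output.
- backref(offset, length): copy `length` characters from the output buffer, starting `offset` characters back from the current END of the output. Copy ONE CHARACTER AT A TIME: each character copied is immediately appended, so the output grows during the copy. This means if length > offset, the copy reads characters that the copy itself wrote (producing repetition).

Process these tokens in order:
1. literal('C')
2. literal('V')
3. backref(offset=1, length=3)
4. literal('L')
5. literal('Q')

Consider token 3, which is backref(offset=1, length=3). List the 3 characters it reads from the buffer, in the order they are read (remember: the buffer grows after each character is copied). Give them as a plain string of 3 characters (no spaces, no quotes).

Token 1: literal('C'). Output: "C"
Token 2: literal('V'). Output: "CV"
Token 3: backref(off=1, len=3). Buffer before: "CV" (len 2)
  byte 1: read out[1]='V', append. Buffer now: "CVV"
  byte 2: read out[2]='V', append. Buffer now: "CVVV"
  byte 3: read out[3]='V', append. Buffer now: "CVVVV"

Answer: VVV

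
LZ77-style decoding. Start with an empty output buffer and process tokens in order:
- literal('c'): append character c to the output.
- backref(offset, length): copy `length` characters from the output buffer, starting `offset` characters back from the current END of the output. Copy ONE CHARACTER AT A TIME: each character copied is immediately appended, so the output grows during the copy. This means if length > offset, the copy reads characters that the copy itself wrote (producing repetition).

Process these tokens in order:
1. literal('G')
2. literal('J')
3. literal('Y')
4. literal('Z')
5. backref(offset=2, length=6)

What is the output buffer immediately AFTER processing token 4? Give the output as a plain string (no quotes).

Answer: GJYZ

Derivation:
Token 1: literal('G'). Output: "G"
Token 2: literal('J'). Output: "GJ"
Token 3: literal('Y'). Output: "GJY"
Token 4: literal('Z'). Output: "GJYZ"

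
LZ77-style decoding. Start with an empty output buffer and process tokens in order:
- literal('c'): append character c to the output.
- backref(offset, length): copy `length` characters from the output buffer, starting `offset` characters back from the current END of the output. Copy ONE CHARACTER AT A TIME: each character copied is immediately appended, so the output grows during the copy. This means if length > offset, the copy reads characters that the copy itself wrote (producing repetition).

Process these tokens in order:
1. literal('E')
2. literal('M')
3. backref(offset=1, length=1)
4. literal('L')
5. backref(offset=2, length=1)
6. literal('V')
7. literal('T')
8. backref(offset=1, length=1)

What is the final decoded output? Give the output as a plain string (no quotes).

Answer: EMMLMVTT

Derivation:
Token 1: literal('E'). Output: "E"
Token 2: literal('M'). Output: "EM"
Token 3: backref(off=1, len=1). Copied 'M' from pos 1. Output: "EMM"
Token 4: literal('L'). Output: "EMML"
Token 5: backref(off=2, len=1). Copied 'M' from pos 2. Output: "EMMLM"
Token 6: literal('V'). Output: "EMMLMV"
Token 7: literal('T'). Output: "EMMLMVT"
Token 8: backref(off=1, len=1). Copied 'T' from pos 6. Output: "EMMLMVTT"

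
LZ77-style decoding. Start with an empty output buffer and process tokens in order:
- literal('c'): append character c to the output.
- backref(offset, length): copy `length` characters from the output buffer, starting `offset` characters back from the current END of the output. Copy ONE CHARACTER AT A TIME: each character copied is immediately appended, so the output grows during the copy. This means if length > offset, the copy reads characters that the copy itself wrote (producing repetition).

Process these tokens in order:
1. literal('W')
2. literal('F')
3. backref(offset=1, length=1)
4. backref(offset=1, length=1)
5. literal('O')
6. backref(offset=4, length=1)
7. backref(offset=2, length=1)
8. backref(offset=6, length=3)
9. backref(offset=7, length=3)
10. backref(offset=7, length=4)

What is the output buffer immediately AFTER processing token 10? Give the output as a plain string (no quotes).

Token 1: literal('W'). Output: "W"
Token 2: literal('F'). Output: "WF"
Token 3: backref(off=1, len=1). Copied 'F' from pos 1. Output: "WFF"
Token 4: backref(off=1, len=1). Copied 'F' from pos 2. Output: "WFFF"
Token 5: literal('O'). Output: "WFFFO"
Token 6: backref(off=4, len=1). Copied 'F' from pos 1. Output: "WFFFOF"
Token 7: backref(off=2, len=1). Copied 'O' from pos 4. Output: "WFFFOFO"
Token 8: backref(off=6, len=3). Copied 'FFF' from pos 1. Output: "WFFFOFOFFF"
Token 9: backref(off=7, len=3). Copied 'FOF' from pos 3. Output: "WFFFOFOFFFFOF"
Token 10: backref(off=7, len=4). Copied 'OFFF' from pos 6. Output: "WFFFOFOFFFFOFOFFF"

Answer: WFFFOFOFFFFOFOFFF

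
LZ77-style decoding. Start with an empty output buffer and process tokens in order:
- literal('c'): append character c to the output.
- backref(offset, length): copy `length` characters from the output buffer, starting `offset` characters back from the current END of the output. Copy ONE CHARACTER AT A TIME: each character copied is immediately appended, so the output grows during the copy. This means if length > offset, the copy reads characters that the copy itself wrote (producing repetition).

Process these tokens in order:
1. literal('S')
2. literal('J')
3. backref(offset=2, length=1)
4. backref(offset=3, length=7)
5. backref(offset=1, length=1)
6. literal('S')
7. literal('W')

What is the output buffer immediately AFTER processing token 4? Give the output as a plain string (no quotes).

Answer: SJSSJSSJSS

Derivation:
Token 1: literal('S'). Output: "S"
Token 2: literal('J'). Output: "SJ"
Token 3: backref(off=2, len=1). Copied 'S' from pos 0. Output: "SJS"
Token 4: backref(off=3, len=7) (overlapping!). Copied 'SJSSJSS' from pos 0. Output: "SJSSJSSJSS"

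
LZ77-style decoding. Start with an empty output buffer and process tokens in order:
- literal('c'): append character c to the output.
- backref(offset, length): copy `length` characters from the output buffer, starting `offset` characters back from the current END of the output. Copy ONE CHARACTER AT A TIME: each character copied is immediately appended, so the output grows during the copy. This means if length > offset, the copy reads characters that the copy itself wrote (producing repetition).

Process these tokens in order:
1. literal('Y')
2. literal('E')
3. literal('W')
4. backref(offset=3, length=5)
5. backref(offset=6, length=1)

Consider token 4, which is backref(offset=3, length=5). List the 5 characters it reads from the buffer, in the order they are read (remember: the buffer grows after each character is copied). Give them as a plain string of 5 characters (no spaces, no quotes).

Answer: YEWYE

Derivation:
Token 1: literal('Y'). Output: "Y"
Token 2: literal('E'). Output: "YE"
Token 3: literal('W'). Output: "YEW"
Token 4: backref(off=3, len=5). Buffer before: "YEW" (len 3)
  byte 1: read out[0]='Y', append. Buffer now: "YEWY"
  byte 2: read out[1]='E', append. Buffer now: "YEWYE"
  byte 3: read out[2]='W', append. Buffer now: "YEWYEW"
  byte 4: read out[3]='Y', append. Buffer now: "YEWYEWY"
  byte 5: read out[4]='E', append. Buffer now: "YEWYEWYE"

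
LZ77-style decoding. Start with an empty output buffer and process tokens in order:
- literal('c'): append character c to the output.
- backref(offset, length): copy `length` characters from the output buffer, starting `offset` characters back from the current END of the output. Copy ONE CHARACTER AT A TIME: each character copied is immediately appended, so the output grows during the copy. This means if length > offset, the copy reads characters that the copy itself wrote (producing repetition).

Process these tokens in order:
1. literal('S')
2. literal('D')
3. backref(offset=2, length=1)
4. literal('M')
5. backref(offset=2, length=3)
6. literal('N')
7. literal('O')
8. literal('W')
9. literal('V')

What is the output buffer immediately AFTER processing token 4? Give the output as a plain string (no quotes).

Token 1: literal('S'). Output: "S"
Token 2: literal('D'). Output: "SD"
Token 3: backref(off=2, len=1). Copied 'S' from pos 0. Output: "SDS"
Token 4: literal('M'). Output: "SDSM"

Answer: SDSM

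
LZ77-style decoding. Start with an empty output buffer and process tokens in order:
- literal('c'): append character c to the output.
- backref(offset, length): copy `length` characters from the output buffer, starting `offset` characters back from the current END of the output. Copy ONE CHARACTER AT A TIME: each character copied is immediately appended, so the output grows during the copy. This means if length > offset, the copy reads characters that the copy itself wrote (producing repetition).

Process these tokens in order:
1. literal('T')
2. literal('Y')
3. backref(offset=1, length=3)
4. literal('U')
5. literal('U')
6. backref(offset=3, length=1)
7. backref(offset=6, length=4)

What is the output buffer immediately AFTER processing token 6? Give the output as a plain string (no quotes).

Answer: TYYYYUUY

Derivation:
Token 1: literal('T'). Output: "T"
Token 2: literal('Y'). Output: "TY"
Token 3: backref(off=1, len=3) (overlapping!). Copied 'YYY' from pos 1. Output: "TYYYY"
Token 4: literal('U'). Output: "TYYYYU"
Token 5: literal('U'). Output: "TYYYYUU"
Token 6: backref(off=3, len=1). Copied 'Y' from pos 4. Output: "TYYYYUUY"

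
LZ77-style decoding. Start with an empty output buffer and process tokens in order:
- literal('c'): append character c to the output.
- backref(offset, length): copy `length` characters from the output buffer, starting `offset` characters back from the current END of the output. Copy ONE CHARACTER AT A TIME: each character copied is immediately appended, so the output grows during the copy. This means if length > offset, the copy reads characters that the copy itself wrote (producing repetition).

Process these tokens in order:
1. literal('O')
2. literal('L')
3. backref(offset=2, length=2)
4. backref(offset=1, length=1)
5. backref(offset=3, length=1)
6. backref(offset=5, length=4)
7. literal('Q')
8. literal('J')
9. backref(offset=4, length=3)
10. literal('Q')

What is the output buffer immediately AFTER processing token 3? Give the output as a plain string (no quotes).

Answer: OLOL

Derivation:
Token 1: literal('O'). Output: "O"
Token 2: literal('L'). Output: "OL"
Token 3: backref(off=2, len=2). Copied 'OL' from pos 0. Output: "OLOL"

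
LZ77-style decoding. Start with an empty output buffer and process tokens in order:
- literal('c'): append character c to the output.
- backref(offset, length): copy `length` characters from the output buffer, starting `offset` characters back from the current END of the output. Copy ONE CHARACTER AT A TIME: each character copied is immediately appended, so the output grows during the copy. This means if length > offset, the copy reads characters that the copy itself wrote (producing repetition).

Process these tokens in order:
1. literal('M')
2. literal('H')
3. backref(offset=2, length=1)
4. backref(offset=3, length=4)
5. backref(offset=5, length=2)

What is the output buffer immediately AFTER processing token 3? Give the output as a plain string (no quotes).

Token 1: literal('M'). Output: "M"
Token 2: literal('H'). Output: "MH"
Token 3: backref(off=2, len=1). Copied 'M' from pos 0. Output: "MHM"

Answer: MHM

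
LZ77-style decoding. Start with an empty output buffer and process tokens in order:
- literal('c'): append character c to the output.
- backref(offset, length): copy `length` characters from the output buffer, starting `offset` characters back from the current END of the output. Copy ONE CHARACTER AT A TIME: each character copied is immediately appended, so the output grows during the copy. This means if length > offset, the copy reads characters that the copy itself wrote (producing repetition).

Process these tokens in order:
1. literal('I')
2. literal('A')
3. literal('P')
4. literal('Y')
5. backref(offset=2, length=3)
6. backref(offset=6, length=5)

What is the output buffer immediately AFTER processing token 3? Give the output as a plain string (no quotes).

Answer: IAP

Derivation:
Token 1: literal('I'). Output: "I"
Token 2: literal('A'). Output: "IA"
Token 3: literal('P'). Output: "IAP"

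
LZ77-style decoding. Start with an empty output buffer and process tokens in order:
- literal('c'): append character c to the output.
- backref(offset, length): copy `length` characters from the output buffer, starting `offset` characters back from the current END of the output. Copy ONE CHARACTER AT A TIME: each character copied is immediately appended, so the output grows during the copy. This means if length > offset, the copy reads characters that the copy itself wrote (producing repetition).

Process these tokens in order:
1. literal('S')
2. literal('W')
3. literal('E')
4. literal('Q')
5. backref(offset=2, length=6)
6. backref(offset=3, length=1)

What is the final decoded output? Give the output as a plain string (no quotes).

Answer: SWEQEQEQEQQ

Derivation:
Token 1: literal('S'). Output: "S"
Token 2: literal('W'). Output: "SW"
Token 3: literal('E'). Output: "SWE"
Token 4: literal('Q'). Output: "SWEQ"
Token 5: backref(off=2, len=6) (overlapping!). Copied 'EQEQEQ' from pos 2. Output: "SWEQEQEQEQ"
Token 6: backref(off=3, len=1). Copied 'Q' from pos 7. Output: "SWEQEQEQEQQ"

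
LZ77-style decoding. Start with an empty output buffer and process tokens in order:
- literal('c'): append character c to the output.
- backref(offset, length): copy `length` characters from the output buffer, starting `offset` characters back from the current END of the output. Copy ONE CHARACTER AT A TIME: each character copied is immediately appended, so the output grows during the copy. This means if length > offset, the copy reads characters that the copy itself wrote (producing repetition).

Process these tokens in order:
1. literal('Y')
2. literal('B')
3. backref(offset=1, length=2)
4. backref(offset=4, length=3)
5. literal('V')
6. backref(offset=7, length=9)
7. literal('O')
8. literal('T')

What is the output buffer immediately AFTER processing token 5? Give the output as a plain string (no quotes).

Answer: YBBBYBBV

Derivation:
Token 1: literal('Y'). Output: "Y"
Token 2: literal('B'). Output: "YB"
Token 3: backref(off=1, len=2) (overlapping!). Copied 'BB' from pos 1. Output: "YBBB"
Token 4: backref(off=4, len=3). Copied 'YBB' from pos 0. Output: "YBBBYBB"
Token 5: literal('V'). Output: "YBBBYBBV"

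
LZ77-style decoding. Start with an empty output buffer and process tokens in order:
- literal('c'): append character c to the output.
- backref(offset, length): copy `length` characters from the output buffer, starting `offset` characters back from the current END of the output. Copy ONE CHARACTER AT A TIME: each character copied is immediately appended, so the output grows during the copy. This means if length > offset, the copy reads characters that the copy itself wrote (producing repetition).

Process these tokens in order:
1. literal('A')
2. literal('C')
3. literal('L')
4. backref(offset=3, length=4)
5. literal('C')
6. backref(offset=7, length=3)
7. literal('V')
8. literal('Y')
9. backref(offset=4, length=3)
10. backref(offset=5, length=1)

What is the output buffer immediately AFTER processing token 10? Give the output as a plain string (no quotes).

Answer: ACLACLACCLAVYLAVV

Derivation:
Token 1: literal('A'). Output: "A"
Token 2: literal('C'). Output: "AC"
Token 3: literal('L'). Output: "ACL"
Token 4: backref(off=3, len=4) (overlapping!). Copied 'ACLA' from pos 0. Output: "ACLACLA"
Token 5: literal('C'). Output: "ACLACLAC"
Token 6: backref(off=7, len=3). Copied 'CLA' from pos 1. Output: "ACLACLACCLA"
Token 7: literal('V'). Output: "ACLACLACCLAV"
Token 8: literal('Y'). Output: "ACLACLACCLAVY"
Token 9: backref(off=4, len=3). Copied 'LAV' from pos 9. Output: "ACLACLACCLAVYLAV"
Token 10: backref(off=5, len=1). Copied 'V' from pos 11. Output: "ACLACLACCLAVYLAVV"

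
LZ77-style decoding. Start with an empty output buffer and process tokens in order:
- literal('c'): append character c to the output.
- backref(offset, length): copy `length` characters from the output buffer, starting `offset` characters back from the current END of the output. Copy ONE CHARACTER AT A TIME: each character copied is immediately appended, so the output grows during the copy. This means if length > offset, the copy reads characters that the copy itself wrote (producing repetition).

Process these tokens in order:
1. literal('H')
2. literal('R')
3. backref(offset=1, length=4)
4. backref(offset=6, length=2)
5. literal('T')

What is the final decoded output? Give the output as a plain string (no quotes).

Token 1: literal('H'). Output: "H"
Token 2: literal('R'). Output: "HR"
Token 3: backref(off=1, len=4) (overlapping!). Copied 'RRRR' from pos 1. Output: "HRRRRR"
Token 4: backref(off=6, len=2). Copied 'HR' from pos 0. Output: "HRRRRRHR"
Token 5: literal('T'). Output: "HRRRRRHRT"

Answer: HRRRRRHRT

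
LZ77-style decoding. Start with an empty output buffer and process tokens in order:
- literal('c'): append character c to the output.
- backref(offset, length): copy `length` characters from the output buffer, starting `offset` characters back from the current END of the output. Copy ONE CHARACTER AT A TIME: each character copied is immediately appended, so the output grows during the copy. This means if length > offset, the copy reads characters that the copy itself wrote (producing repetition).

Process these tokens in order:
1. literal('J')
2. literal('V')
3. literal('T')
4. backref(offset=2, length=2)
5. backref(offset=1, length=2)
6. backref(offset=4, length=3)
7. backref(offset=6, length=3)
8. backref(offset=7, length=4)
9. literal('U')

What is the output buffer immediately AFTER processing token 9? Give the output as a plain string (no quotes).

Answer: JVTVTTTVTTTTTTVTTU

Derivation:
Token 1: literal('J'). Output: "J"
Token 2: literal('V'). Output: "JV"
Token 3: literal('T'). Output: "JVT"
Token 4: backref(off=2, len=2). Copied 'VT' from pos 1. Output: "JVTVT"
Token 5: backref(off=1, len=2) (overlapping!). Copied 'TT' from pos 4. Output: "JVTVTTT"
Token 6: backref(off=4, len=3). Copied 'VTT' from pos 3. Output: "JVTVTTTVTT"
Token 7: backref(off=6, len=3). Copied 'TTT' from pos 4. Output: "JVTVTTTVTTTTT"
Token 8: backref(off=7, len=4). Copied 'TVTT' from pos 6. Output: "JVTVTTTVTTTTTTVTT"
Token 9: literal('U'). Output: "JVTVTTTVTTTTTTVTTU"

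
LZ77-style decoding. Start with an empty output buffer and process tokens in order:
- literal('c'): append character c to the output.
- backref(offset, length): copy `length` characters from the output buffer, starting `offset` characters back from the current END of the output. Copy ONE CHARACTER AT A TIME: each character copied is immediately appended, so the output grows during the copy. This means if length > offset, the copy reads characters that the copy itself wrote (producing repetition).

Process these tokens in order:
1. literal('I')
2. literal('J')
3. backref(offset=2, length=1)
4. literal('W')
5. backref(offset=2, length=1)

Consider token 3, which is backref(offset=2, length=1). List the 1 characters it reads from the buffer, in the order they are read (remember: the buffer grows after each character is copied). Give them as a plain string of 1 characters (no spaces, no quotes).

Answer: I

Derivation:
Token 1: literal('I'). Output: "I"
Token 2: literal('J'). Output: "IJ"
Token 3: backref(off=2, len=1). Buffer before: "IJ" (len 2)
  byte 1: read out[0]='I', append. Buffer now: "IJI"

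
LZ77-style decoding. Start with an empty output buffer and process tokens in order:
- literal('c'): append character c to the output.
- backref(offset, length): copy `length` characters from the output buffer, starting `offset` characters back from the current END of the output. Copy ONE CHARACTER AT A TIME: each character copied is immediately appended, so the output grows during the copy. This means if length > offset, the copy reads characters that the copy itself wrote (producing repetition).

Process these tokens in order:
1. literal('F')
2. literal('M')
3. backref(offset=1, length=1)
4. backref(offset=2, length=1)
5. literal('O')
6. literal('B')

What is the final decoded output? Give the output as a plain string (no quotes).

Token 1: literal('F'). Output: "F"
Token 2: literal('M'). Output: "FM"
Token 3: backref(off=1, len=1). Copied 'M' from pos 1. Output: "FMM"
Token 4: backref(off=2, len=1). Copied 'M' from pos 1. Output: "FMMM"
Token 5: literal('O'). Output: "FMMMO"
Token 6: literal('B'). Output: "FMMMOB"

Answer: FMMMOB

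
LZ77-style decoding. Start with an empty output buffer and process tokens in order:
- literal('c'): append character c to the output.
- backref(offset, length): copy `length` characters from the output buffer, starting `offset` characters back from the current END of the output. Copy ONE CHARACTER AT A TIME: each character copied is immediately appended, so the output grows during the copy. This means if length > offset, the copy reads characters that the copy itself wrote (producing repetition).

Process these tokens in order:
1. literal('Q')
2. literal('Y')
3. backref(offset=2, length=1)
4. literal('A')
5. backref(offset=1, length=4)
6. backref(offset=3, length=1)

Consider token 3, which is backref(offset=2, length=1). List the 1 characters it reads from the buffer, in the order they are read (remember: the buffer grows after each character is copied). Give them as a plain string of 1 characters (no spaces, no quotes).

Token 1: literal('Q'). Output: "Q"
Token 2: literal('Y'). Output: "QY"
Token 3: backref(off=2, len=1). Buffer before: "QY" (len 2)
  byte 1: read out[0]='Q', append. Buffer now: "QYQ"

Answer: Q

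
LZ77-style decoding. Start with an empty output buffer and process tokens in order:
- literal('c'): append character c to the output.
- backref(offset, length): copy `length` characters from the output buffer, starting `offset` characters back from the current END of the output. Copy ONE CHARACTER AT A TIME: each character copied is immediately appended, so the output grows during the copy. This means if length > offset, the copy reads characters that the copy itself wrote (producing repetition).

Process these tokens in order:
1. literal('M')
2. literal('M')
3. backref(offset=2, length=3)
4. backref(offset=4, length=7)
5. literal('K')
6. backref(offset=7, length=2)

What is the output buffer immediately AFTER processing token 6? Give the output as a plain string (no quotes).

Token 1: literal('M'). Output: "M"
Token 2: literal('M'). Output: "MM"
Token 3: backref(off=2, len=3) (overlapping!). Copied 'MMM' from pos 0. Output: "MMMMM"
Token 4: backref(off=4, len=7) (overlapping!). Copied 'MMMMMMM' from pos 1. Output: "MMMMMMMMMMMM"
Token 5: literal('K'). Output: "MMMMMMMMMMMMK"
Token 6: backref(off=7, len=2). Copied 'MM' from pos 6. Output: "MMMMMMMMMMMMKMM"

Answer: MMMMMMMMMMMMKMM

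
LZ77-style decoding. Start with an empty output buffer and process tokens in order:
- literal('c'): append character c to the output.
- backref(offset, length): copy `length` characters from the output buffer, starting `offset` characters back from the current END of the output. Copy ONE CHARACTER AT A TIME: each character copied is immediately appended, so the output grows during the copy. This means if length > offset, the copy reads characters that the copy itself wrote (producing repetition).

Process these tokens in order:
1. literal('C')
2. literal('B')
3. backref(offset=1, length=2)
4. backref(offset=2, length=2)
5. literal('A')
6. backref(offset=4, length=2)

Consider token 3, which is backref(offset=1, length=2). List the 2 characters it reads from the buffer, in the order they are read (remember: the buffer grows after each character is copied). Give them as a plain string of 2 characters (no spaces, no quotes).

Answer: BB

Derivation:
Token 1: literal('C'). Output: "C"
Token 2: literal('B'). Output: "CB"
Token 3: backref(off=1, len=2). Buffer before: "CB" (len 2)
  byte 1: read out[1]='B', append. Buffer now: "CBB"
  byte 2: read out[2]='B', append. Buffer now: "CBBB"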